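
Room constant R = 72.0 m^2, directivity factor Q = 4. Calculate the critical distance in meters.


Given values:
  R = 72.0 m^2, Q = 4
Formula: d_c = 0.141 * sqrt(Q * R)
Compute Q * R = 4 * 72.0 = 288.0
Compute sqrt(288.0) = 16.9706
d_c = 0.141 * 16.9706 = 2.393

2.393 m


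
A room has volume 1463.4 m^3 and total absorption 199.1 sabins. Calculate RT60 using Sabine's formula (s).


Given values:
  V = 1463.4 m^3
  A = 199.1 sabins
Formula: RT60 = 0.161 * V / A
Numerator: 0.161 * 1463.4 = 235.6074
RT60 = 235.6074 / 199.1 = 1.183

1.183 s


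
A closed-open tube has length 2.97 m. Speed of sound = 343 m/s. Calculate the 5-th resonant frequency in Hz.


Given values:
  Tube type: closed-open, L = 2.97 m, c = 343 m/s, n = 5
Formula: f_n = (2n - 1) * c / (4 * L)
Compute 2n - 1 = 2*5 - 1 = 9
Compute 4 * L = 4 * 2.97 = 11.88
f = 9 * 343 / 11.88
f = 259.85

259.85 Hz


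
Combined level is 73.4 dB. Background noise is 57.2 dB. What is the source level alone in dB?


Given values:
  L_total = 73.4 dB, L_bg = 57.2 dB
Formula: L_source = 10 * log10(10^(L_total/10) - 10^(L_bg/10))
Convert to linear:
  10^(73.4/10) = 21877616.2395
  10^(57.2/10) = 524807.4602
Difference: 21877616.2395 - 524807.4602 = 21352808.7793
L_source = 10 * log10(21352808.7793) = 73.29

73.29 dB


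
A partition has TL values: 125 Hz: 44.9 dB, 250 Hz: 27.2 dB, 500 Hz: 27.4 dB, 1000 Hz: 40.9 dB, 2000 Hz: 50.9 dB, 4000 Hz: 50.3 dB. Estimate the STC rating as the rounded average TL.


Given TL values at each frequency:
  125 Hz: 44.9 dB
  250 Hz: 27.2 dB
  500 Hz: 27.4 dB
  1000 Hz: 40.9 dB
  2000 Hz: 50.9 dB
  4000 Hz: 50.3 dB
Formula: STC ~ round(average of TL values)
Sum = 44.9 + 27.2 + 27.4 + 40.9 + 50.9 + 50.3 = 241.6
Average = 241.6 / 6 = 40.27
Rounded: 40

40


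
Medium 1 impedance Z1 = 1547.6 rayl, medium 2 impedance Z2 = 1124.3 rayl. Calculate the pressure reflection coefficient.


Given values:
  Z1 = 1547.6 rayl, Z2 = 1124.3 rayl
Formula: R = (Z2 - Z1) / (Z2 + Z1)
Numerator: Z2 - Z1 = 1124.3 - 1547.6 = -423.3
Denominator: Z2 + Z1 = 1124.3 + 1547.6 = 2671.9
R = -423.3 / 2671.9 = -0.1584

-0.1584


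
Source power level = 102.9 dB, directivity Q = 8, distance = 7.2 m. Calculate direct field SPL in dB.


Given values:
  Lw = 102.9 dB, Q = 8, r = 7.2 m
Formula: SPL = Lw + 10 * log10(Q / (4 * pi * r^2))
Compute 4 * pi * r^2 = 4 * pi * 7.2^2 = 651.4407
Compute Q / denom = 8 / 651.4407 = 0.01228047
Compute 10 * log10(0.01228047) = -19.1079
SPL = 102.9 + (-19.1079) = 83.79

83.79 dB


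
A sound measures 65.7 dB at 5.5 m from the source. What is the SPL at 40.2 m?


Given values:
  SPL1 = 65.7 dB, r1 = 5.5 m, r2 = 40.2 m
Formula: SPL2 = SPL1 - 20 * log10(r2 / r1)
Compute ratio: r2 / r1 = 40.2 / 5.5 = 7.3091
Compute log10: log10(7.3091) = 0.863864
Compute drop: 20 * 0.863864 = 17.2773
SPL2 = 65.7 - 17.2773 = 48.42

48.42 dB


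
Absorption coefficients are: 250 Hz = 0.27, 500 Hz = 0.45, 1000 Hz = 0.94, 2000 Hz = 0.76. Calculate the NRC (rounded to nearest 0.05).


Given values:
  a_250 = 0.27, a_500 = 0.45
  a_1000 = 0.94, a_2000 = 0.76
Formula: NRC = (a250 + a500 + a1000 + a2000) / 4
Sum = 0.27 + 0.45 + 0.94 + 0.76 = 2.42
NRC = 2.42 / 4 = 0.605
Rounded to nearest 0.05: 0.6

0.6


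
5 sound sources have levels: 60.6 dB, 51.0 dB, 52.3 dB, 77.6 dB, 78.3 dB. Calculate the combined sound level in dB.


Formula: L_total = 10 * log10( sum(10^(Li/10)) )
  Source 1: 10^(60.6/10) = 1148153.6215
  Source 2: 10^(51.0/10) = 125892.5412
  Source 3: 10^(52.3/10) = 169824.3652
  Source 4: 10^(77.6/10) = 57543993.7337
  Source 5: 10^(78.3/10) = 67608297.5392
Sum of linear values = 126596161.8008
L_total = 10 * log10(126596161.8008) = 81.02

81.02 dB


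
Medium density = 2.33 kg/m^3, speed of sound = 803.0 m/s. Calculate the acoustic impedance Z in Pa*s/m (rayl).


Given values:
  rho = 2.33 kg/m^3
  c = 803.0 m/s
Formula: Z = rho * c
Z = 2.33 * 803.0
Z = 1870.99

1870.99 rayl


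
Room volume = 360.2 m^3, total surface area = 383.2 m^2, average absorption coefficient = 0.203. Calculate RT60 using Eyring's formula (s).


Given values:
  V = 360.2 m^3, S = 383.2 m^2, alpha = 0.203
Formula: RT60 = 0.161 * V / (-S * ln(1 - alpha))
Compute ln(1 - 0.203) = ln(0.797) = -0.226901
Denominator: -383.2 * -0.226901 = 86.9485
Numerator: 0.161 * 360.2 = 57.9922
RT60 = 57.9922 / 86.9485 = 0.667

0.667 s


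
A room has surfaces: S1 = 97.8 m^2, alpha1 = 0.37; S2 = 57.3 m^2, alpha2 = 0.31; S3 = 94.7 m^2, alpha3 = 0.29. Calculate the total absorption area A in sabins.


Given surfaces:
  Surface 1: 97.8 * 0.37 = 36.186
  Surface 2: 57.3 * 0.31 = 17.763
  Surface 3: 94.7 * 0.29 = 27.463
Formula: A = sum(Si * alpha_i)
A = 36.186 + 17.763 + 27.463
A = 81.41

81.41 sabins


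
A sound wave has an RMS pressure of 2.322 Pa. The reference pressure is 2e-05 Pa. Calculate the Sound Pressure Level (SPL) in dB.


Given values:
  p = 2.322 Pa
  p_ref = 2e-05 Pa
Formula: SPL = 20 * log10(p / p_ref)
Compute ratio: p / p_ref = 2.322 / 2e-05 = 116100
Compute log10: log10(116100) = 5.064832
Multiply: SPL = 20 * 5.064832 = 101.3

101.3 dB


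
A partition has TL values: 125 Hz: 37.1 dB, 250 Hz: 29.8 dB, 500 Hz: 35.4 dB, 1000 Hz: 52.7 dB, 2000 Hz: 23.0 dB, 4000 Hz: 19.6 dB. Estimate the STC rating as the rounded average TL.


Given TL values at each frequency:
  125 Hz: 37.1 dB
  250 Hz: 29.8 dB
  500 Hz: 35.4 dB
  1000 Hz: 52.7 dB
  2000 Hz: 23.0 dB
  4000 Hz: 19.6 dB
Formula: STC ~ round(average of TL values)
Sum = 37.1 + 29.8 + 35.4 + 52.7 + 23.0 + 19.6 = 197.6
Average = 197.6 / 6 = 32.93
Rounded: 33

33


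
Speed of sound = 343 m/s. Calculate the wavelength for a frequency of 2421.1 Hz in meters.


Given values:
  c = 343 m/s, f = 2421.1 Hz
Formula: lambda = c / f
lambda = 343 / 2421.1
lambda = 0.1417

0.1417 m


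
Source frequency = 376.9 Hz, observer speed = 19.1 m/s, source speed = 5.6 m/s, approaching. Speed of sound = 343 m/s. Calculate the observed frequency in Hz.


Given values:
  f_s = 376.9 Hz, v_o = 19.1 m/s, v_s = 5.6 m/s
  Direction: approaching
Formula: f_o = f_s * (c + v_o) / (c - v_s)
Numerator: c + v_o = 343 + 19.1 = 362.1
Denominator: c - v_s = 343 - 5.6 = 337.4
f_o = 376.9 * 362.1 / 337.4 = 404.49

404.49 Hz


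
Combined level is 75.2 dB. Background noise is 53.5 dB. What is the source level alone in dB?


Given values:
  L_total = 75.2 dB, L_bg = 53.5 dB
Formula: L_source = 10 * log10(10^(L_total/10) - 10^(L_bg/10))
Convert to linear:
  10^(75.2/10) = 33113112.1483
  10^(53.5/10) = 223872.1139
Difference: 33113112.1483 - 223872.1139 = 32889240.0344
L_source = 10 * log10(32889240.0344) = 75.17

75.17 dB


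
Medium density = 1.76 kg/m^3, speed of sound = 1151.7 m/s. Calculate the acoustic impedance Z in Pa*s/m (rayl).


Given values:
  rho = 1.76 kg/m^3
  c = 1151.7 m/s
Formula: Z = rho * c
Z = 1.76 * 1151.7
Z = 2026.99

2026.99 rayl


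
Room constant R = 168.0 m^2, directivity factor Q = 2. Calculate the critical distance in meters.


Given values:
  R = 168.0 m^2, Q = 2
Formula: d_c = 0.141 * sqrt(Q * R)
Compute Q * R = 2 * 168.0 = 336.0
Compute sqrt(336.0) = 18.3303
d_c = 0.141 * 18.3303 = 2.585

2.585 m


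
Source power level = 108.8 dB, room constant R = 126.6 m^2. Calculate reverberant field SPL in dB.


Given values:
  Lw = 108.8 dB, R = 126.6 m^2
Formula: SPL = Lw + 10 * log10(4 / R)
Compute 4 / R = 4 / 126.6 = 0.031596
Compute 10 * log10(0.031596) = -15.0037
SPL = 108.8 + (-15.0037) = 93.8

93.8 dB


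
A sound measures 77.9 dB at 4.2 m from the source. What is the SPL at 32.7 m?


Given values:
  SPL1 = 77.9 dB, r1 = 4.2 m, r2 = 32.7 m
Formula: SPL2 = SPL1 - 20 * log10(r2 / r1)
Compute ratio: r2 / r1 = 32.7 / 4.2 = 7.7857
Compute log10: log10(7.7857) = 0.891298
Compute drop: 20 * 0.891298 = 17.826
SPL2 = 77.9 - 17.826 = 60.07

60.07 dB


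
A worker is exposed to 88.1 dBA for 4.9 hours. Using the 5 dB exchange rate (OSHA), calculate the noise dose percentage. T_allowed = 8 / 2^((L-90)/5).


Given values:
  L = 88.1 dBA, T = 4.9 hours
Formula: T_allowed = 8 / 2^((L - 90) / 5)
Compute exponent: (88.1 - 90) / 5 = -0.38
Compute 2^(-0.38) = 0.768438
T_allowed = 8 / 0.768438 = 10.410729 hours
Dose = (T / T_allowed) * 100
Dose = (4.9 / 10.410729) * 100 = 47.07

47.07 %


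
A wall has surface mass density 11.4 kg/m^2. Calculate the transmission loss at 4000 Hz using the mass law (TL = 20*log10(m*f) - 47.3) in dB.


Given values:
  m = 11.4 kg/m^2, f = 4000 Hz
Formula: TL = 20 * log10(m * f) - 47.3
Compute m * f = 11.4 * 4000 = 45600.0
Compute log10(45600.0) = 4.658965
Compute 20 * 4.658965 = 93.1793
TL = 93.1793 - 47.3 = 45.88

45.88 dB


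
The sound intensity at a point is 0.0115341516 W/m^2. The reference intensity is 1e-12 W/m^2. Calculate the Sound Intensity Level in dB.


Given values:
  I = 0.0115341516 W/m^2
  I_ref = 1e-12 W/m^2
Formula: SIL = 10 * log10(I / I_ref)
Compute ratio: I / I_ref = 11534151600
Compute log10: log10(11534151600) = 10.061986
Multiply: SIL = 10 * 10.061986 = 100.62

100.62 dB


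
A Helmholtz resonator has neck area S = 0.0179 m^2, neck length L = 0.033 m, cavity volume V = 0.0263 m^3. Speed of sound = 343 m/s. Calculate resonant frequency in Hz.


Given values:
  S = 0.0179 m^2, L = 0.033 m, V = 0.0263 m^3, c = 343 m/s
Formula: f = (c / (2*pi)) * sqrt(S / (V * L))
Compute V * L = 0.0263 * 0.033 = 0.0008679
Compute S / (V * L) = 0.0179 / 0.0008679 = 20.6245
Compute sqrt(20.6245) = 4.54142
Compute c / (2*pi) = 343 / 6.283185 = 54.590148
f = 54.590148 * 4.54142 = 247.92

247.92 Hz


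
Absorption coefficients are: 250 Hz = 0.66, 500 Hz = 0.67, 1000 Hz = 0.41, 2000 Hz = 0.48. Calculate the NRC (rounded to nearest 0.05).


Given values:
  a_250 = 0.66, a_500 = 0.67
  a_1000 = 0.41, a_2000 = 0.48
Formula: NRC = (a250 + a500 + a1000 + a2000) / 4
Sum = 0.66 + 0.67 + 0.41 + 0.48 = 2.22
NRC = 2.22 / 4 = 0.555
Rounded to nearest 0.05: 0.55

0.55


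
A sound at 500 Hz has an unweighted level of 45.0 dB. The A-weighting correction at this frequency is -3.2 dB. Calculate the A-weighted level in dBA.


Given values:
  SPL = 45.0 dB
  A-weighting at 500 Hz = -3.2 dB
Formula: L_A = SPL + A_weight
L_A = 45.0 + (-3.2)
L_A = 41.8

41.8 dBA


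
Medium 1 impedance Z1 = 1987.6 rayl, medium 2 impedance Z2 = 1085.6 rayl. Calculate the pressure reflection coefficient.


Given values:
  Z1 = 1987.6 rayl, Z2 = 1085.6 rayl
Formula: R = (Z2 - Z1) / (Z2 + Z1)
Numerator: Z2 - Z1 = 1085.6 - 1987.6 = -902.0
Denominator: Z2 + Z1 = 1085.6 + 1987.6 = 3073.2
R = -902.0 / 3073.2 = -0.2935

-0.2935


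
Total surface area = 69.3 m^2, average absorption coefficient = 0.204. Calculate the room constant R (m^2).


Given values:
  S = 69.3 m^2, alpha = 0.204
Formula: R = S * alpha / (1 - alpha)
Numerator: 69.3 * 0.204 = 14.1372
Denominator: 1 - 0.204 = 0.796
R = 14.1372 / 0.796 = 17.76

17.76 m^2


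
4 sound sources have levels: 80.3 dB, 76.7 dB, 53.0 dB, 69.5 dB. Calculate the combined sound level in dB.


Formula: L_total = 10 * log10( sum(10^(Li/10)) )
  Source 1: 10^(80.3/10) = 107151930.5238
  Source 2: 10^(76.7/10) = 46773514.1287
  Source 3: 10^(53.0/10) = 199526.2315
  Source 4: 10^(69.5/10) = 8912509.3813
Sum of linear values = 163037480.2653
L_total = 10 * log10(163037480.2653) = 82.12

82.12 dB


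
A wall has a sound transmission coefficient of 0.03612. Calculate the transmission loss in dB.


Given values:
  tau = 0.03612
Formula: TL = 10 * log10(1 / tau)
Compute 1 / tau = 1 / 0.03612 = 27.6855
Compute log10(27.6855) = 1.442252
TL = 10 * 1.442252 = 14.42

14.42 dB


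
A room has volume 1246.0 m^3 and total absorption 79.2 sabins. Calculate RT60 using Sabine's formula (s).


Given values:
  V = 1246.0 m^3
  A = 79.2 sabins
Formula: RT60 = 0.161 * V / A
Numerator: 0.161 * 1246.0 = 200.606
RT60 = 200.606 / 79.2 = 2.533

2.533 s


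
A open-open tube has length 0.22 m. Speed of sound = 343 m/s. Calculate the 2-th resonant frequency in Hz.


Given values:
  Tube type: open-open, L = 0.22 m, c = 343 m/s, n = 2
Formula: f_n = n * c / (2 * L)
Compute 2 * L = 2 * 0.22 = 0.44
f = 2 * 343 / 0.44
f = 1559.09

1559.09 Hz


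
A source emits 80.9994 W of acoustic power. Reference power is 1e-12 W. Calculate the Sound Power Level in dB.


Given values:
  W = 80.9994 W
  W_ref = 1e-12 W
Formula: SWL = 10 * log10(W / W_ref)
Compute ratio: W / W_ref = 80999400000000
Compute log10: log10(80999400000000) = 13.908482
Multiply: SWL = 10 * 13.908482 = 139.08

139.08 dB


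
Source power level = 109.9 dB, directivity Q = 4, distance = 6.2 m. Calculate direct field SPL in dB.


Given values:
  Lw = 109.9 dB, Q = 4, r = 6.2 m
Formula: SPL = Lw + 10 * log10(Q / (4 * pi * r^2))
Compute 4 * pi * r^2 = 4 * pi * 6.2^2 = 483.0513
Compute Q / denom = 4 / 483.0513 = 0.00828069
Compute 10 * log10(0.00828069) = -20.8193
SPL = 109.9 + (-20.8193) = 89.08

89.08 dB


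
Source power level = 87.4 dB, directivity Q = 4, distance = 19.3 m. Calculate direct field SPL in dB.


Given values:
  Lw = 87.4 dB, Q = 4, r = 19.3 m
Formula: SPL = Lw + 10 * log10(Q / (4 * pi * r^2))
Compute 4 * pi * r^2 = 4 * pi * 19.3^2 = 4680.8474
Compute Q / denom = 4 / 4680.8474 = 0.00085455
Compute 10 * log10(0.00085455) = -30.6826
SPL = 87.4 + (-30.6826) = 56.72

56.72 dB


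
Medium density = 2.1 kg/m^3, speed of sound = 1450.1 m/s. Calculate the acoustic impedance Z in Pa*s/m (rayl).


Given values:
  rho = 2.1 kg/m^3
  c = 1450.1 m/s
Formula: Z = rho * c
Z = 2.1 * 1450.1
Z = 3045.21

3045.21 rayl


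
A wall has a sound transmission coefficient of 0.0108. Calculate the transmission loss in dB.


Given values:
  tau = 0.0108
Formula: TL = 10 * log10(1 / tau)
Compute 1 / tau = 1 / 0.0108 = 92.5926
Compute log10(92.5926) = 1.966576
TL = 10 * 1.966576 = 19.67

19.67 dB


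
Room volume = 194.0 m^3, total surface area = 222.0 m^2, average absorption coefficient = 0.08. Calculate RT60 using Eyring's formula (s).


Given values:
  V = 194.0 m^3, S = 222.0 m^2, alpha = 0.08
Formula: RT60 = 0.161 * V / (-S * ln(1 - alpha))
Compute ln(1 - 0.08) = ln(0.92) = -0.083382
Denominator: -222.0 * -0.083382 = 18.5108
Numerator: 0.161 * 194.0 = 31.234
RT60 = 31.234 / 18.5108 = 1.687

1.687 s


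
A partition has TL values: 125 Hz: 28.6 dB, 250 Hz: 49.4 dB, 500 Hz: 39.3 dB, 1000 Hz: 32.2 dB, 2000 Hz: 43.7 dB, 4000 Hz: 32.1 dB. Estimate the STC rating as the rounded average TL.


Given TL values at each frequency:
  125 Hz: 28.6 dB
  250 Hz: 49.4 dB
  500 Hz: 39.3 dB
  1000 Hz: 32.2 dB
  2000 Hz: 43.7 dB
  4000 Hz: 32.1 dB
Formula: STC ~ round(average of TL values)
Sum = 28.6 + 49.4 + 39.3 + 32.2 + 43.7 + 32.1 = 225.3
Average = 225.3 / 6 = 37.55
Rounded: 38

38


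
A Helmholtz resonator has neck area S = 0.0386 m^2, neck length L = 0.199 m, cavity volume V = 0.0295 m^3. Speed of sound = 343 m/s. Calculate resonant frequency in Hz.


Given values:
  S = 0.0386 m^2, L = 0.199 m, V = 0.0295 m^3, c = 343 m/s
Formula: f = (c / (2*pi)) * sqrt(S / (V * L))
Compute V * L = 0.0295 * 0.199 = 0.0058705
Compute S / (V * L) = 0.0386 / 0.0058705 = 6.5752
Compute sqrt(6.5752) = 2.564215
Compute c / (2*pi) = 343 / 6.283185 = 54.590148
f = 54.590148 * 2.564215 = 139.98

139.98 Hz


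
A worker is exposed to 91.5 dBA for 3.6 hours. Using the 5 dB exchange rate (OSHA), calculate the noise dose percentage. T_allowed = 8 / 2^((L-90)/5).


Given values:
  L = 91.5 dBA, T = 3.6 hours
Formula: T_allowed = 8 / 2^((L - 90) / 5)
Compute exponent: (91.5 - 90) / 5 = 0.3
Compute 2^(0.3) = 1.231144
T_allowed = 8 / 1.231144 = 6.498021 hours
Dose = (T / T_allowed) * 100
Dose = (3.6 / 6.498021) * 100 = 55.4

55.4 %


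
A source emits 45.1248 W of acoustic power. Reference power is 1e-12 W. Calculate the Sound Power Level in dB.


Given values:
  W = 45.1248 W
  W_ref = 1e-12 W
Formula: SWL = 10 * log10(W / W_ref)
Compute ratio: W / W_ref = 45124800000000
Compute log10: log10(45124800000000) = 13.654415
Multiply: SWL = 10 * 13.654415 = 136.54

136.54 dB


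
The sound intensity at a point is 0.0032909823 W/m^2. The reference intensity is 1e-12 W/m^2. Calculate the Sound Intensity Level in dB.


Given values:
  I = 0.0032909823 W/m^2
  I_ref = 1e-12 W/m^2
Formula: SIL = 10 * log10(I / I_ref)
Compute ratio: I / I_ref = 3290982300
Compute log10: log10(3290982300) = 9.517326
Multiply: SIL = 10 * 9.517326 = 95.17

95.17 dB


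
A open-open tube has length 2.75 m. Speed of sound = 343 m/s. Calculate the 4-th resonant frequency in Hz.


Given values:
  Tube type: open-open, L = 2.75 m, c = 343 m/s, n = 4
Formula: f_n = n * c / (2 * L)
Compute 2 * L = 2 * 2.75 = 5.5
f = 4 * 343 / 5.5
f = 249.45

249.45 Hz


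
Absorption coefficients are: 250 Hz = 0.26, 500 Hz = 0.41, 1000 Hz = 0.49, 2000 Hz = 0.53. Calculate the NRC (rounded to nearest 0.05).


Given values:
  a_250 = 0.26, a_500 = 0.41
  a_1000 = 0.49, a_2000 = 0.53
Formula: NRC = (a250 + a500 + a1000 + a2000) / 4
Sum = 0.26 + 0.41 + 0.49 + 0.53 = 1.69
NRC = 1.69 / 4 = 0.4225
Rounded to nearest 0.05: 0.4

0.4


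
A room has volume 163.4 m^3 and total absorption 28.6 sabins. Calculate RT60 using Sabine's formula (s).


Given values:
  V = 163.4 m^3
  A = 28.6 sabins
Formula: RT60 = 0.161 * V / A
Numerator: 0.161 * 163.4 = 26.3074
RT60 = 26.3074 / 28.6 = 0.92

0.92 s


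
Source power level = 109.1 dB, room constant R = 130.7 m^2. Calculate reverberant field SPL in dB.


Given values:
  Lw = 109.1 dB, R = 130.7 m^2
Formula: SPL = Lw + 10 * log10(4 / R)
Compute 4 / R = 4 / 130.7 = 0.030604
Compute 10 * log10(0.030604) = -15.1422
SPL = 109.1 + (-15.1422) = 93.96

93.96 dB


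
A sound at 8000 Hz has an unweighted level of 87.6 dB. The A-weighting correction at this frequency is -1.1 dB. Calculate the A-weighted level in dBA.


Given values:
  SPL = 87.6 dB
  A-weighting at 8000 Hz = -1.1 dB
Formula: L_A = SPL + A_weight
L_A = 87.6 + (-1.1)
L_A = 86.5

86.5 dBA


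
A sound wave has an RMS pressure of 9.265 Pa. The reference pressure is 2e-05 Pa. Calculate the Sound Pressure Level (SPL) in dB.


Given values:
  p = 9.265 Pa
  p_ref = 2e-05 Pa
Formula: SPL = 20 * log10(p / p_ref)
Compute ratio: p / p_ref = 9.265 / 2e-05 = 463250
Compute log10: log10(463250) = 5.665815
Multiply: SPL = 20 * 5.665815 = 113.32

113.32 dB


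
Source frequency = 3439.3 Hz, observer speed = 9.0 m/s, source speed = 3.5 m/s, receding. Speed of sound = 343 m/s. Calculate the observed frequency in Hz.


Given values:
  f_s = 3439.3 Hz, v_o = 9.0 m/s, v_s = 3.5 m/s
  Direction: receding
Formula: f_o = f_s * (c - v_o) / (c + v_s)
Numerator: c - v_o = 343 - 9.0 = 334.0
Denominator: c + v_s = 343 + 3.5 = 346.5
f_o = 3439.3 * 334.0 / 346.5 = 3315.23

3315.23 Hz


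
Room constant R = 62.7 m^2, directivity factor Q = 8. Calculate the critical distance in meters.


Given values:
  R = 62.7 m^2, Q = 8
Formula: d_c = 0.141 * sqrt(Q * R)
Compute Q * R = 8 * 62.7 = 501.6
Compute sqrt(501.6) = 22.3964
d_c = 0.141 * 22.3964 = 3.158

3.158 m


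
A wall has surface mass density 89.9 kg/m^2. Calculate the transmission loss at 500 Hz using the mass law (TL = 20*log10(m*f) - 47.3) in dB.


Given values:
  m = 89.9 kg/m^2, f = 500 Hz
Formula: TL = 20 * log10(m * f) - 47.3
Compute m * f = 89.9 * 500 = 44950.0
Compute log10(44950.0) = 4.65273
Compute 20 * 4.65273 = 93.0546
TL = 93.0546 - 47.3 = 45.75

45.75 dB


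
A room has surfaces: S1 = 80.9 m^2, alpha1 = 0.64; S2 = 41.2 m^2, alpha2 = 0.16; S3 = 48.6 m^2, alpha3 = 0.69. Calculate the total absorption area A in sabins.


Given surfaces:
  Surface 1: 80.9 * 0.64 = 51.776
  Surface 2: 41.2 * 0.16 = 6.592
  Surface 3: 48.6 * 0.69 = 33.534
Formula: A = sum(Si * alpha_i)
A = 51.776 + 6.592 + 33.534
A = 91.9

91.9 sabins


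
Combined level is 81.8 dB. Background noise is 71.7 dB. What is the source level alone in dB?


Given values:
  L_total = 81.8 dB, L_bg = 71.7 dB
Formula: L_source = 10 * log10(10^(L_total/10) - 10^(L_bg/10))
Convert to linear:
  10^(81.8/10) = 151356124.8436
  10^(71.7/10) = 14791083.8817
Difference: 151356124.8436 - 14791083.8817 = 136565040.9619
L_source = 10 * log10(136565040.9619) = 81.35

81.35 dB


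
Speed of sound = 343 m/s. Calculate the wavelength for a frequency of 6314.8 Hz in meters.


Given values:
  c = 343 m/s, f = 6314.8 Hz
Formula: lambda = c / f
lambda = 343 / 6314.8
lambda = 0.0543

0.0543 m


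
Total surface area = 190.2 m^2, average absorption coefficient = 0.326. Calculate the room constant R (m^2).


Given values:
  S = 190.2 m^2, alpha = 0.326
Formula: R = S * alpha / (1 - alpha)
Numerator: 190.2 * 0.326 = 62.0052
Denominator: 1 - 0.326 = 0.674
R = 62.0052 / 0.674 = 92.0

92.0 m^2


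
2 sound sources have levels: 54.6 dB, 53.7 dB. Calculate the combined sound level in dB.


Formula: L_total = 10 * log10( sum(10^(Li/10)) )
  Source 1: 10^(54.6/10) = 288403.1503
  Source 2: 10^(53.7/10) = 234422.8815
Sum of linear values = 522826.0318
L_total = 10 * log10(522826.0318) = 57.18

57.18 dB


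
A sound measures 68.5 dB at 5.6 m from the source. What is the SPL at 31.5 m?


Given values:
  SPL1 = 68.5 dB, r1 = 5.6 m, r2 = 31.5 m
Formula: SPL2 = SPL1 - 20 * log10(r2 / r1)
Compute ratio: r2 / r1 = 31.5 / 5.6 = 5.625
Compute log10: log10(5.625) = 0.750123
Compute drop: 20 * 0.750123 = 15.0025
SPL2 = 68.5 - 15.0025 = 53.5

53.5 dB


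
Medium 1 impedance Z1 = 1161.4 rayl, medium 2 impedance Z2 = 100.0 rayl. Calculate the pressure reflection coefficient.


Given values:
  Z1 = 1161.4 rayl, Z2 = 100.0 rayl
Formula: R = (Z2 - Z1) / (Z2 + Z1)
Numerator: Z2 - Z1 = 100.0 - 1161.4 = -1061.4
Denominator: Z2 + Z1 = 100.0 + 1161.4 = 1261.4
R = -1061.4 / 1261.4 = -0.8414

-0.8414


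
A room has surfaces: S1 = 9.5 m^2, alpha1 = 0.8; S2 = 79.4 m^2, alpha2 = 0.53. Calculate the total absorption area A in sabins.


Given surfaces:
  Surface 1: 9.5 * 0.8 = 7.6
  Surface 2: 79.4 * 0.53 = 42.082
Formula: A = sum(Si * alpha_i)
A = 7.6 + 42.082
A = 49.68

49.68 sabins


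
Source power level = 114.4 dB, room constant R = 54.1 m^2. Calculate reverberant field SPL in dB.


Given values:
  Lw = 114.4 dB, R = 54.1 m^2
Formula: SPL = Lw + 10 * log10(4 / R)
Compute 4 / R = 4 / 54.1 = 0.073937
Compute 10 * log10(0.073937) = -11.3114
SPL = 114.4 + (-11.3114) = 103.09

103.09 dB


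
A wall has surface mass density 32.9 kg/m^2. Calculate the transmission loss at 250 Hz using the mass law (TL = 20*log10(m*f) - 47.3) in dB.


Given values:
  m = 32.9 kg/m^2, f = 250 Hz
Formula: TL = 20 * log10(m * f) - 47.3
Compute m * f = 32.9 * 250 = 8225.0
Compute log10(8225.0) = 3.915136
Compute 20 * 3.915136 = 78.3027
TL = 78.3027 - 47.3 = 31.0

31.0 dB


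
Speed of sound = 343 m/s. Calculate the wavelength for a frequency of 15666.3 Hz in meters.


Given values:
  c = 343 m/s, f = 15666.3 Hz
Formula: lambda = c / f
lambda = 343 / 15666.3
lambda = 0.0219

0.0219 m


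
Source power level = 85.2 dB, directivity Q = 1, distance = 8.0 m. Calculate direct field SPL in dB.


Given values:
  Lw = 85.2 dB, Q = 1, r = 8.0 m
Formula: SPL = Lw + 10 * log10(Q / (4 * pi * r^2))
Compute 4 * pi * r^2 = 4 * pi * 8.0^2 = 804.2477
Compute Q / denom = 1 / 804.2477 = 0.0012434
Compute 10 * log10(0.0012434) = -29.0539
SPL = 85.2 + (-29.0539) = 56.15

56.15 dB


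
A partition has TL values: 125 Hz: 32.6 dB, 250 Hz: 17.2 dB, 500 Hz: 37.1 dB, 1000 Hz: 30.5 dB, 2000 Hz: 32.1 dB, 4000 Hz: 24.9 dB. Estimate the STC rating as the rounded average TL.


Given TL values at each frequency:
  125 Hz: 32.6 dB
  250 Hz: 17.2 dB
  500 Hz: 37.1 dB
  1000 Hz: 30.5 dB
  2000 Hz: 32.1 dB
  4000 Hz: 24.9 dB
Formula: STC ~ round(average of TL values)
Sum = 32.6 + 17.2 + 37.1 + 30.5 + 32.1 + 24.9 = 174.4
Average = 174.4 / 6 = 29.07
Rounded: 29

29


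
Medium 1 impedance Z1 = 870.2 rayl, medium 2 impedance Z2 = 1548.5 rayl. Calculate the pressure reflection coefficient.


Given values:
  Z1 = 870.2 rayl, Z2 = 1548.5 rayl
Formula: R = (Z2 - Z1) / (Z2 + Z1)
Numerator: Z2 - Z1 = 1548.5 - 870.2 = 678.3
Denominator: Z2 + Z1 = 1548.5 + 870.2 = 2418.7
R = 678.3 / 2418.7 = 0.2804

0.2804


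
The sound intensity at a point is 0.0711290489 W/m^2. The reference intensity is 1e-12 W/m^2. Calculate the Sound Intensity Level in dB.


Given values:
  I = 0.0711290489 W/m^2
  I_ref = 1e-12 W/m^2
Formula: SIL = 10 * log10(I / I_ref)
Compute ratio: I / I_ref = 71129048900
Compute log10: log10(71129048900) = 10.852047
Multiply: SIL = 10 * 10.852047 = 108.52

108.52 dB


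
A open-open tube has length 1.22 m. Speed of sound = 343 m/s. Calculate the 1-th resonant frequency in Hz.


Given values:
  Tube type: open-open, L = 1.22 m, c = 343 m/s, n = 1
Formula: f_n = n * c / (2 * L)
Compute 2 * L = 2 * 1.22 = 2.44
f = 1 * 343 / 2.44
f = 140.57

140.57 Hz


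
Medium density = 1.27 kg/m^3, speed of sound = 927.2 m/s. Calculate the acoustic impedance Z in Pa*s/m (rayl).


Given values:
  rho = 1.27 kg/m^3
  c = 927.2 m/s
Formula: Z = rho * c
Z = 1.27 * 927.2
Z = 1177.54

1177.54 rayl


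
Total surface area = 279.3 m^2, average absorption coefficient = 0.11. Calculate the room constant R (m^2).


Given values:
  S = 279.3 m^2, alpha = 0.11
Formula: R = S * alpha / (1 - alpha)
Numerator: 279.3 * 0.11 = 30.723
Denominator: 1 - 0.11 = 0.89
R = 30.723 / 0.89 = 34.52

34.52 m^2


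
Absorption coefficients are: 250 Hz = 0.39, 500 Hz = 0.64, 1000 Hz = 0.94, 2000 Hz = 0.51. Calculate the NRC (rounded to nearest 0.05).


Given values:
  a_250 = 0.39, a_500 = 0.64
  a_1000 = 0.94, a_2000 = 0.51
Formula: NRC = (a250 + a500 + a1000 + a2000) / 4
Sum = 0.39 + 0.64 + 0.94 + 0.51 = 2.48
NRC = 2.48 / 4 = 0.62
Rounded to nearest 0.05: 0.6

0.6


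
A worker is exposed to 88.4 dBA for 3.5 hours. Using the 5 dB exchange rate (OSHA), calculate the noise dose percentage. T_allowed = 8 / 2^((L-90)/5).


Given values:
  L = 88.4 dBA, T = 3.5 hours
Formula: T_allowed = 8 / 2^((L - 90) / 5)
Compute exponent: (88.4 - 90) / 5 = -0.32
Compute 2^(-0.32) = 0.80107
T_allowed = 8 / 0.80107 = 9.986643 hours
Dose = (T / T_allowed) * 100
Dose = (3.5 / 9.986643) * 100 = 35.05

35.05 %


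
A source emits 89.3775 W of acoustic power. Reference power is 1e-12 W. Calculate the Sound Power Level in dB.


Given values:
  W = 89.3775 W
  W_ref = 1e-12 W
Formula: SWL = 10 * log10(W / W_ref)
Compute ratio: W / W_ref = 89377500000000
Compute log10: log10(89377500000000) = 13.951228
Multiply: SWL = 10 * 13.951228 = 139.51

139.51 dB


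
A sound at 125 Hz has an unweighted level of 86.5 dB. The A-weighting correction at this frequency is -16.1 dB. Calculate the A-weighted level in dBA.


Given values:
  SPL = 86.5 dB
  A-weighting at 125 Hz = -16.1 dB
Formula: L_A = SPL + A_weight
L_A = 86.5 + (-16.1)
L_A = 70.4

70.4 dBA


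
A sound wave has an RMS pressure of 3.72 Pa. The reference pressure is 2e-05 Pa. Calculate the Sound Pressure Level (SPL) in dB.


Given values:
  p = 3.72 Pa
  p_ref = 2e-05 Pa
Formula: SPL = 20 * log10(p / p_ref)
Compute ratio: p / p_ref = 3.72 / 2e-05 = 186000
Compute log10: log10(186000) = 5.269513
Multiply: SPL = 20 * 5.269513 = 105.39

105.39 dB


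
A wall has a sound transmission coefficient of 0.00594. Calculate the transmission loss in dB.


Given values:
  tau = 0.00594
Formula: TL = 10 * log10(1 / tau)
Compute 1 / tau = 1 / 0.00594 = 168.3502
Compute log10(168.3502) = 2.226214
TL = 10 * 2.226214 = 22.26

22.26 dB


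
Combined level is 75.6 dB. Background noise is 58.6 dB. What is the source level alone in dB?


Given values:
  L_total = 75.6 dB, L_bg = 58.6 dB
Formula: L_source = 10 * log10(10^(L_total/10) - 10^(L_bg/10))
Convert to linear:
  10^(75.6/10) = 36307805.477
  10^(58.6/10) = 724435.9601
Difference: 36307805.477 - 724435.9601 = 35583369.5169
L_source = 10 * log10(35583369.5169) = 75.51

75.51 dB


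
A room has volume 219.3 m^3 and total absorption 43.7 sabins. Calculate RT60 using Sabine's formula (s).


Given values:
  V = 219.3 m^3
  A = 43.7 sabins
Formula: RT60 = 0.161 * V / A
Numerator: 0.161 * 219.3 = 35.3073
RT60 = 35.3073 / 43.7 = 0.808

0.808 s


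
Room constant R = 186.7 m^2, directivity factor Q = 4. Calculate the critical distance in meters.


Given values:
  R = 186.7 m^2, Q = 4
Formula: d_c = 0.141 * sqrt(Q * R)
Compute Q * R = 4 * 186.7 = 746.8
Compute sqrt(746.8) = 27.3276
d_c = 0.141 * 27.3276 = 3.853

3.853 m


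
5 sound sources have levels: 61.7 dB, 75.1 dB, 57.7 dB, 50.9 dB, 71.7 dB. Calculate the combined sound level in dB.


Formula: L_total = 10 * log10( sum(10^(Li/10)) )
  Source 1: 10^(61.7/10) = 1479108.3882
  Source 2: 10^(75.1/10) = 32359365.693
  Source 3: 10^(57.7/10) = 588843.6554
  Source 4: 10^(50.9/10) = 123026.8771
  Source 5: 10^(71.7/10) = 14791083.8817
Sum of linear values = 49341428.4954
L_total = 10 * log10(49341428.4954) = 76.93

76.93 dB


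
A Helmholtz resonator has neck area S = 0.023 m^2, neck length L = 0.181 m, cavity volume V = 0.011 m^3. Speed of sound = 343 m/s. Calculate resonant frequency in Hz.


Given values:
  S = 0.023 m^2, L = 0.181 m, V = 0.011 m^3, c = 343 m/s
Formula: f = (c / (2*pi)) * sqrt(S / (V * L))
Compute V * L = 0.011 * 0.181 = 0.001991
Compute S / (V * L) = 0.023 / 0.001991 = 11.552
Compute sqrt(11.552) = 3.398823
Compute c / (2*pi) = 343 / 6.283185 = 54.590148
f = 54.590148 * 3.398823 = 185.54

185.54 Hz


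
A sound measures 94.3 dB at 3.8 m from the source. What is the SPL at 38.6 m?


Given values:
  SPL1 = 94.3 dB, r1 = 3.8 m, r2 = 38.6 m
Formula: SPL2 = SPL1 - 20 * log10(r2 / r1)
Compute ratio: r2 / r1 = 38.6 / 3.8 = 10.1579
Compute log10: log10(10.1579) = 1.006804
Compute drop: 20 * 1.006804 = 20.1361
SPL2 = 94.3 - 20.1361 = 74.16

74.16 dB


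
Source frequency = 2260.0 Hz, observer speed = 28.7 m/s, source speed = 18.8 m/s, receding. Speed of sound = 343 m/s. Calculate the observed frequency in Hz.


Given values:
  f_s = 2260.0 Hz, v_o = 28.7 m/s, v_s = 18.8 m/s
  Direction: receding
Formula: f_o = f_s * (c - v_o) / (c + v_s)
Numerator: c - v_o = 343 - 28.7 = 314.3
Denominator: c + v_s = 343 + 18.8 = 361.8
f_o = 2260.0 * 314.3 / 361.8 = 1963.29

1963.29 Hz


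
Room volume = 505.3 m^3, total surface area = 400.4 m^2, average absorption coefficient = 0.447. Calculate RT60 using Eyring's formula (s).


Given values:
  V = 505.3 m^3, S = 400.4 m^2, alpha = 0.447
Formula: RT60 = 0.161 * V / (-S * ln(1 - alpha))
Compute ln(1 - 0.447) = ln(0.553) = -0.592397
Denominator: -400.4 * -0.592397 = 237.1958
Numerator: 0.161 * 505.3 = 81.3533
RT60 = 81.3533 / 237.1958 = 0.343

0.343 s


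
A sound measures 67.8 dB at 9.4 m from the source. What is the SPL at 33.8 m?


Given values:
  SPL1 = 67.8 dB, r1 = 9.4 m, r2 = 33.8 m
Formula: SPL2 = SPL1 - 20 * log10(r2 / r1)
Compute ratio: r2 / r1 = 33.8 / 9.4 = 3.5957
Compute log10: log10(3.5957) = 0.555783
Compute drop: 20 * 0.555783 = 11.1157
SPL2 = 67.8 - 11.1157 = 56.68

56.68 dB


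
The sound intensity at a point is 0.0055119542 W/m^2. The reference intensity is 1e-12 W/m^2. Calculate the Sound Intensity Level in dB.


Given values:
  I = 0.0055119542 W/m^2
  I_ref = 1e-12 W/m^2
Formula: SIL = 10 * log10(I / I_ref)
Compute ratio: I / I_ref = 5511954200
Compute log10: log10(5511954200) = 9.741306
Multiply: SIL = 10 * 9.741306 = 97.41

97.41 dB


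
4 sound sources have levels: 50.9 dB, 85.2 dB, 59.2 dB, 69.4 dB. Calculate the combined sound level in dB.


Formula: L_total = 10 * log10( sum(10^(Li/10)) )
  Source 1: 10^(50.9/10) = 123026.8771
  Source 2: 10^(85.2/10) = 331131121.4826
  Source 3: 10^(59.2/10) = 831763.7711
  Source 4: 10^(69.4/10) = 8709635.8996
Sum of linear values = 340795548.0304
L_total = 10 * log10(340795548.0304) = 85.32

85.32 dB


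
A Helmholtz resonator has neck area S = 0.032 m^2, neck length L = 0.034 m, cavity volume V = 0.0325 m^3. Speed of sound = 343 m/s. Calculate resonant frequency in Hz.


Given values:
  S = 0.032 m^2, L = 0.034 m, V = 0.0325 m^3, c = 343 m/s
Formula: f = (c / (2*pi)) * sqrt(S / (V * L))
Compute V * L = 0.0325 * 0.034 = 0.001105
Compute S / (V * L) = 0.032 / 0.001105 = 28.9593
Compute sqrt(28.9593) = 5.381385
Compute c / (2*pi) = 343 / 6.283185 = 54.590148
f = 54.590148 * 5.381385 = 293.77

293.77 Hz


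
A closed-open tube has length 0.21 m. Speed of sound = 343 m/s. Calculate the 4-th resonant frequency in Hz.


Given values:
  Tube type: closed-open, L = 0.21 m, c = 343 m/s, n = 4
Formula: f_n = (2n - 1) * c / (4 * L)
Compute 2n - 1 = 2*4 - 1 = 7
Compute 4 * L = 4 * 0.21 = 0.84
f = 7 * 343 / 0.84
f = 2858.33

2858.33 Hz


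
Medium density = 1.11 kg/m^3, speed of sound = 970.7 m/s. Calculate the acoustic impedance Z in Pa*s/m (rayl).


Given values:
  rho = 1.11 kg/m^3
  c = 970.7 m/s
Formula: Z = rho * c
Z = 1.11 * 970.7
Z = 1077.48

1077.48 rayl


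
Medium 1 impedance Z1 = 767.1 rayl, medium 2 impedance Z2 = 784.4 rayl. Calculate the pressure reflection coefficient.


Given values:
  Z1 = 767.1 rayl, Z2 = 784.4 rayl
Formula: R = (Z2 - Z1) / (Z2 + Z1)
Numerator: Z2 - Z1 = 784.4 - 767.1 = 17.3
Denominator: Z2 + Z1 = 784.4 + 767.1 = 1551.5
R = 17.3 / 1551.5 = 0.0112

0.0112


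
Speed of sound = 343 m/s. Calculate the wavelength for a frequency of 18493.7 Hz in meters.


Given values:
  c = 343 m/s, f = 18493.7 Hz
Formula: lambda = c / f
lambda = 343 / 18493.7
lambda = 0.0185

0.0185 m


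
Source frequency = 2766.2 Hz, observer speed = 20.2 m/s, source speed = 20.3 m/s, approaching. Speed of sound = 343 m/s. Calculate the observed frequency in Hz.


Given values:
  f_s = 2766.2 Hz, v_o = 20.2 m/s, v_s = 20.3 m/s
  Direction: approaching
Formula: f_o = f_s * (c + v_o) / (c - v_s)
Numerator: c + v_o = 343 + 20.2 = 363.2
Denominator: c - v_s = 343 - 20.3 = 322.7
f_o = 2766.2 * 363.2 / 322.7 = 3113.37

3113.37 Hz


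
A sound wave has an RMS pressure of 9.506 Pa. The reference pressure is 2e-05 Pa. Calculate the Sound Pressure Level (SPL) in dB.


Given values:
  p = 9.506 Pa
  p_ref = 2e-05 Pa
Formula: SPL = 20 * log10(p / p_ref)
Compute ratio: p / p_ref = 9.506 / 2e-05 = 475300
Compute log10: log10(475300) = 5.676968
Multiply: SPL = 20 * 5.676968 = 113.54

113.54 dB


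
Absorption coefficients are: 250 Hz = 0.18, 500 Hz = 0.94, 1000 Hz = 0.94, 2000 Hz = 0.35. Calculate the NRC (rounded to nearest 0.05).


Given values:
  a_250 = 0.18, a_500 = 0.94
  a_1000 = 0.94, a_2000 = 0.35
Formula: NRC = (a250 + a500 + a1000 + a2000) / 4
Sum = 0.18 + 0.94 + 0.94 + 0.35 = 2.41
NRC = 2.41 / 4 = 0.6025
Rounded to nearest 0.05: 0.6

0.6


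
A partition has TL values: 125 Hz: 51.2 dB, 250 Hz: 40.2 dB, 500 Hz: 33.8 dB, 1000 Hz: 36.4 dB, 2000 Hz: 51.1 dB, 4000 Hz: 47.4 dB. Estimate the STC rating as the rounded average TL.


Given TL values at each frequency:
  125 Hz: 51.2 dB
  250 Hz: 40.2 dB
  500 Hz: 33.8 dB
  1000 Hz: 36.4 dB
  2000 Hz: 51.1 dB
  4000 Hz: 47.4 dB
Formula: STC ~ round(average of TL values)
Sum = 51.2 + 40.2 + 33.8 + 36.4 + 51.1 + 47.4 = 260.1
Average = 260.1 / 6 = 43.35
Rounded: 43

43


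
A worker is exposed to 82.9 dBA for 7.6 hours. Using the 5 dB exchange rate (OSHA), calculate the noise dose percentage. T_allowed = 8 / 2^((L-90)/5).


Given values:
  L = 82.9 dBA, T = 7.6 hours
Formula: T_allowed = 8 / 2^((L - 90) / 5)
Compute exponent: (82.9 - 90) / 5 = -1.42
Compute 2^(-1.42) = 0.373712
T_allowed = 8 / 0.373712 = 21.406859 hours
Dose = (T / T_allowed) * 100
Dose = (7.6 / 21.406859) * 100 = 35.5

35.5 %


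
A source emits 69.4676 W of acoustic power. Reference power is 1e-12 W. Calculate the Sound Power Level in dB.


Given values:
  W = 69.4676 W
  W_ref = 1e-12 W
Formula: SWL = 10 * log10(W / W_ref)
Compute ratio: W / W_ref = 69467600000000
Compute log10: log10(69467600000000) = 13.841782
Multiply: SWL = 10 * 13.841782 = 138.42

138.42 dB


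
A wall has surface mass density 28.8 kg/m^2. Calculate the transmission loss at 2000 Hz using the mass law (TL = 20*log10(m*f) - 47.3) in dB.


Given values:
  m = 28.8 kg/m^2, f = 2000 Hz
Formula: TL = 20 * log10(m * f) - 47.3
Compute m * f = 28.8 * 2000 = 57600.0
Compute log10(57600.0) = 4.760422
Compute 20 * 4.760422 = 95.2084
TL = 95.2084 - 47.3 = 47.91

47.91 dB


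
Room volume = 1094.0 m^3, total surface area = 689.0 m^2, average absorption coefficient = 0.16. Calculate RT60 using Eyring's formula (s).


Given values:
  V = 1094.0 m^3, S = 689.0 m^2, alpha = 0.16
Formula: RT60 = 0.161 * V / (-S * ln(1 - alpha))
Compute ln(1 - 0.16) = ln(0.84) = -0.174353
Denominator: -689.0 * -0.174353 = 120.1292
Numerator: 0.161 * 1094.0 = 176.134
RT60 = 176.134 / 120.1292 = 1.466

1.466 s


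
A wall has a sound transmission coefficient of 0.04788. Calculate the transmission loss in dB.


Given values:
  tau = 0.04788
Formula: TL = 10 * log10(1 / tau)
Compute 1 / tau = 1 / 0.04788 = 20.8855
Compute log10(20.8855) = 1.319845
TL = 10 * 1.319845 = 13.2

13.2 dB


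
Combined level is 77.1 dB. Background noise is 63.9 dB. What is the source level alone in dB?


Given values:
  L_total = 77.1 dB, L_bg = 63.9 dB
Formula: L_source = 10 * log10(10^(L_total/10) - 10^(L_bg/10))
Convert to linear:
  10^(77.1/10) = 51286138.3991
  10^(63.9/10) = 2454708.9157
Difference: 51286138.3991 - 2454708.9157 = 48831429.4834
L_source = 10 * log10(48831429.4834) = 76.89

76.89 dB


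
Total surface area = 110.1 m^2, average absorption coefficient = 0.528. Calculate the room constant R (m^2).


Given values:
  S = 110.1 m^2, alpha = 0.528
Formula: R = S * alpha / (1 - alpha)
Numerator: 110.1 * 0.528 = 58.1328
Denominator: 1 - 0.528 = 0.472
R = 58.1328 / 0.472 = 123.16

123.16 m^2


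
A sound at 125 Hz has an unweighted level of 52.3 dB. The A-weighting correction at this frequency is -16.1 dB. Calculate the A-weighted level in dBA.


Given values:
  SPL = 52.3 dB
  A-weighting at 125 Hz = -16.1 dB
Formula: L_A = SPL + A_weight
L_A = 52.3 + (-16.1)
L_A = 36.2

36.2 dBA


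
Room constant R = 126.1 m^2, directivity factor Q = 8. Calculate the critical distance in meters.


Given values:
  R = 126.1 m^2, Q = 8
Formula: d_c = 0.141 * sqrt(Q * R)
Compute Q * R = 8 * 126.1 = 1008.8
Compute sqrt(1008.8) = 31.7616
d_c = 0.141 * 31.7616 = 4.478

4.478 m


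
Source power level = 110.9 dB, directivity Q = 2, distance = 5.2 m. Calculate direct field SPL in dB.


Given values:
  Lw = 110.9 dB, Q = 2, r = 5.2 m
Formula: SPL = Lw + 10 * log10(Q / (4 * pi * r^2))
Compute 4 * pi * r^2 = 4 * pi * 5.2^2 = 339.7947
Compute Q / denom = 2 / 339.7947 = 0.00588591
Compute 10 * log10(0.00588591) = -22.3019
SPL = 110.9 + (-22.3019) = 88.6

88.6 dB


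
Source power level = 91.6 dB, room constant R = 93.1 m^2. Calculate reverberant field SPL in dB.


Given values:
  Lw = 91.6 dB, R = 93.1 m^2
Formula: SPL = Lw + 10 * log10(4 / R)
Compute 4 / R = 4 / 93.1 = 0.042965
Compute 10 * log10(0.042965) = -13.6689
SPL = 91.6 + (-13.6689) = 77.93

77.93 dB


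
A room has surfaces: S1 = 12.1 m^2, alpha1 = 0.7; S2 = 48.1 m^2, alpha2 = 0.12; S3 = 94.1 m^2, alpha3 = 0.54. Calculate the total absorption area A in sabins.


Given surfaces:
  Surface 1: 12.1 * 0.7 = 8.47
  Surface 2: 48.1 * 0.12 = 5.772
  Surface 3: 94.1 * 0.54 = 50.814
Formula: A = sum(Si * alpha_i)
A = 8.47 + 5.772 + 50.814
A = 65.06

65.06 sabins


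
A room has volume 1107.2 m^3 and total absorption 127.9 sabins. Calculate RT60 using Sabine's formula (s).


Given values:
  V = 1107.2 m^3
  A = 127.9 sabins
Formula: RT60 = 0.161 * V / A
Numerator: 0.161 * 1107.2 = 178.2592
RT60 = 178.2592 / 127.9 = 1.394

1.394 s


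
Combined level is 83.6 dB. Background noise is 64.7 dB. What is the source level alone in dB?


Given values:
  L_total = 83.6 dB, L_bg = 64.7 dB
Formula: L_source = 10 * log10(10^(L_total/10) - 10^(L_bg/10))
Convert to linear:
  10^(83.6/10) = 229086765.2768
  10^(64.7/10) = 2951209.2267
Difference: 229086765.2768 - 2951209.2267 = 226135556.0501
L_source = 10 * log10(226135556.0501) = 83.54

83.54 dB


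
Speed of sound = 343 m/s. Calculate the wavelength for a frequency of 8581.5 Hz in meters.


Given values:
  c = 343 m/s, f = 8581.5 Hz
Formula: lambda = c / f
lambda = 343 / 8581.5
lambda = 0.04

0.04 m
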